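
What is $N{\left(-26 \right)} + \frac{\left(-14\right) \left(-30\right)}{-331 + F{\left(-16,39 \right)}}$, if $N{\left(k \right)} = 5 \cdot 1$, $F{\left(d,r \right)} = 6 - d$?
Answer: $\frac{375}{103} \approx 3.6408$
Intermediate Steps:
$N{\left(k \right)} = 5$
$N{\left(-26 \right)} + \frac{\left(-14\right) \left(-30\right)}{-331 + F{\left(-16,39 \right)}} = 5 + \frac{\left(-14\right) \left(-30\right)}{-331 + \left(6 - -16\right)} = 5 + \frac{1}{-331 + \left(6 + 16\right)} 420 = 5 + \frac{1}{-331 + 22} \cdot 420 = 5 + \frac{1}{-309} \cdot 420 = 5 - \frac{140}{103} = \frac{375}{103}$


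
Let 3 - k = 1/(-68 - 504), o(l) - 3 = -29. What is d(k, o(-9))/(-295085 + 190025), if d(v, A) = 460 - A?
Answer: -81/17510 ≈ -0.0046259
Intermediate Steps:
o(l) = -26 (o(l) = 3 - 29 = -26)
k = 1717/572 (k = 3 - 1/(-68 - 504) = 3 - 1/(-572) = 3 - 1*(-1/572) = 3 + 1/572 = 1717/572 ≈ 3.0017)
d(k, o(-9))/(-295085 + 190025) = (460 - 1*(-26))/(-295085 + 190025) = (460 + 26)/(-105060) = 486*(-1/105060) = -81/17510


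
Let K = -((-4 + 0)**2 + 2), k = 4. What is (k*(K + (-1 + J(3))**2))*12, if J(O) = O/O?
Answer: -864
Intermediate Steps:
J(O) = 1
K = -18 (K = -((-4)**2 + 2) = -(16 + 2) = -1*18 = -18)
(k*(K + (-1 + J(3))**2))*12 = (4*(-18 + (-1 + 1)**2))*12 = (4*(-18 + 0**2))*12 = (4*(-18 + 0))*12 = (4*(-18))*12 = -72*12 = -864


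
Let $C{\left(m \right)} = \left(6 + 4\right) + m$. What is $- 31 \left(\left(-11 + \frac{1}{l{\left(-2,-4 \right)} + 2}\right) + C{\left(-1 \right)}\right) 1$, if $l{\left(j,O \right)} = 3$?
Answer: $\frac{279}{5} \approx 55.8$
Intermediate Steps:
$C{\left(m \right)} = 10 + m$
$- 31 \left(\left(-11 + \frac{1}{l{\left(-2,-4 \right)} + 2}\right) + C{\left(-1 \right)}\right) 1 = - 31 \left(\left(-11 + \frac{1}{3 + 2}\right) + \left(10 - 1\right)\right) 1 = - 31 \left(\left(-11 + \frac{1}{5}\right) + 9\right) 1 = - 31 \left(- \frac{54}{5} + 9\right) 1 = \left(-31\right) \left(- \frac{9}{5}\right) 1 = \frac{279}{5} \cdot 1 = \frac{279}{5}$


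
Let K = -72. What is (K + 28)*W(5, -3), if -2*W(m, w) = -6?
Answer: -132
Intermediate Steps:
W(m, w) = 3 (W(m, w) = -½*(-6) = 3)
(K + 28)*W(5, -3) = (-72 + 28)*3 = -44*3 = -132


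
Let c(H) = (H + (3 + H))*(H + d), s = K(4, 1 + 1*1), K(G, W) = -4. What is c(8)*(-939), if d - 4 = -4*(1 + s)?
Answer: -428184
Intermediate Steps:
s = -4
d = 16 (d = 4 - 4*(1 - 4) = 4 - 4*(-3) = 4 + 12 = 16)
c(H) = (3 + 2*H)*(16 + H) (c(H) = (H + (3 + H))*(H + 16) = (3 + 2*H)*(16 + H))
c(8)*(-939) = (48 + 2*8² + 35*8)*(-939) = (48 + 2*64 + 280)*(-939) = (48 + 128 + 280)*(-939) = 456*(-939) = -428184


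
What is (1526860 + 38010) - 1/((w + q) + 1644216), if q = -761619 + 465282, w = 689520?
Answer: 3188264573129/2037399 ≈ 1.5649e+6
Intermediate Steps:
q = -296337
(1526860 + 38010) - 1/((w + q) + 1644216) = (1526860 + 38010) - 1/((689520 - 296337) + 1644216) = 1564870 - 1/(393183 + 1644216) = 1564870 - 1/2037399 = 3188264573129/2037399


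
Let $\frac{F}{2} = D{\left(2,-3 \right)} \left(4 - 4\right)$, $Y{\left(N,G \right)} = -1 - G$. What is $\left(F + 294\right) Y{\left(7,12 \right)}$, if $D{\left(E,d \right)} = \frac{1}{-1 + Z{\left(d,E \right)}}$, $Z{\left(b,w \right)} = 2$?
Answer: $-3822$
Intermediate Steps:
$D{\left(E,d \right)} = 1$ ($D{\left(E,d \right)} = \frac{1}{-1 + 2} = 1^{-1} = 1$)
$F = 0$ ($F = 2 \cdot 1 \left(4 - 4\right) = 2 \cdot 1 \cdot 0 = 2 \cdot 0 = 0$)
$\left(F + 294\right) Y{\left(7,12 \right)} = \left(0 + 294\right) \left(-1 - 12\right) = 294 \left(-1 - 12\right) = 294 \left(-13\right) = -3822$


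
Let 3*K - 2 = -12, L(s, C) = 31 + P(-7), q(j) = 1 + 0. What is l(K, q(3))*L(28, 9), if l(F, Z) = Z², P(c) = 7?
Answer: 38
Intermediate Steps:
q(j) = 1
L(s, C) = 38 (L(s, C) = 31 + 7 = 38)
K = -10/3 (K = ⅔ + (⅓)*(-12) = ⅔ - 4 = -10/3 ≈ -3.3333)
l(K, q(3))*L(28, 9) = 1²*38 = 1*38 = 38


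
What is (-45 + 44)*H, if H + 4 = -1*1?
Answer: 5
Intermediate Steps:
H = -5 (H = -4 - 1*1 = -4 - 1 = -5)
(-45 + 44)*H = (-45 + 44)*(-5) = -1*(-5) = 5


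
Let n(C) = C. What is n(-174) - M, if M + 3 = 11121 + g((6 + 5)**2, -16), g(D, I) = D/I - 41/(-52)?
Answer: -2347327/208 ≈ -11285.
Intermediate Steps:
g(D, I) = 41/52 + D/I (g(D, I) = D/I - 41*(-1/52) = D/I + 41/52 = 41/52 + D/I)
M = 2311135/208 (M = -3 + (11121 + (41/52 + (6 + 5)**2/(-16))) = -3 + (11121 + (41/52 + 11**2*(-1/16))) = -3 + (11121 + (41/52 + 121*(-1/16))) = -3 + (11121 + (41/52 - 121/16)) = -3 + (11121 - 1409/208) = -3 + 2311759/208 = 2311135/208 ≈ 11111.)
n(-174) - M = -174 - 1*2311135/208 = -174 - 2311135/208 = -2347327/208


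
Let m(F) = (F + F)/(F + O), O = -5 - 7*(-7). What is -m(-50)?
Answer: -50/3 ≈ -16.667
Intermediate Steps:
O = 44 (O = -5 + 49 = 44)
m(F) = 2*F/(44 + F) (m(F) = (F + F)/(F + 44) = (2*F)/(44 + F) = 2*F/(44 + F))
-m(-50) = -2*(-50)/(44 - 50) = -2*(-50)/(-6) = -2*(-50)*(-1)/6 = -1*50/3 = -50/3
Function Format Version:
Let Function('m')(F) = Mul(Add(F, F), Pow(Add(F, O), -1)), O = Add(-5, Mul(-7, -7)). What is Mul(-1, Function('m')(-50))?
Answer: Rational(-50, 3) ≈ -16.667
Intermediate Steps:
O = 44 (O = Add(-5, 49) = 44)
Function('m')(F) = Mul(2, F, Pow(Add(44, F), -1)) (Function('m')(F) = Mul(Add(F, F), Pow(Add(F, 44), -1)) = Mul(Mul(2, F), Pow(Add(44, F), -1)) = Mul(2, F, Pow(Add(44, F), -1)))
Mul(-1, Function('m')(-50)) = Mul(-1, Mul(2, -50, Pow(Add(44, -50), -1))) = Mul(-1, Mul(2, -50, Pow(-6, -1))) = Mul(-1, Mul(2, -50, Rational(-1, 6))) = Mul(-1, Rational(50, 3)) = Rational(-50, 3)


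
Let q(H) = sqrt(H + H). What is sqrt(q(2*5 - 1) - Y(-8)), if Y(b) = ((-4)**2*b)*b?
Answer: sqrt(-1024 + 3*sqrt(2)) ≈ 31.934*I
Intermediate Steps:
Y(b) = 16*b**2 (Y(b) = (16*b)*b = 16*b**2)
q(H) = sqrt(2)*sqrt(H) (q(H) = sqrt(2*H) = sqrt(2)*sqrt(H))
sqrt(q(2*5 - 1) - Y(-8)) = sqrt(sqrt(2)*sqrt(2*5 - 1) - 16*(-8)**2) = sqrt(sqrt(2)*sqrt(10 - 1) - 16*64) = sqrt(sqrt(2)*sqrt(9) - 1*1024) = sqrt(sqrt(2)*3 - 1024) = sqrt(3*sqrt(2) - 1024) = sqrt(-1024 + 3*sqrt(2))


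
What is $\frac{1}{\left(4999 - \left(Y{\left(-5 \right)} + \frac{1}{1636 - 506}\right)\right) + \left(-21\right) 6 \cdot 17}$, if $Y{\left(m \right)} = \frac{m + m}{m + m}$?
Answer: $\frac{1130}{3227279} \approx 0.00035014$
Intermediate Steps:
$Y{\left(m \right)} = 1$ ($Y{\left(m \right)} = \frac{2 m}{2 m} = 2 m \frac{1}{2 m} = 1$)
$\frac{1}{\left(4999 - \left(Y{\left(-5 \right)} + \frac{1}{1636 - 506}\right)\right) + \left(-21\right) 6 \cdot 17} = \frac{1}{\left(4999 - \left(1 + \frac{1}{1636 - 506}\right)\right) + \left(-21\right) 6 \cdot 17} = \frac{1}{\left(4999 - \left(1 + \frac{1}{1130}\right)\right) - 2142} = \frac{1}{\left(4999 - \frac{1131}{1130}\right) - 2142} = \frac{1}{\frac{5647739}{1130} - 2142} = \frac{1}{\frac{3227279}{1130}} = \frac{1130}{3227279}$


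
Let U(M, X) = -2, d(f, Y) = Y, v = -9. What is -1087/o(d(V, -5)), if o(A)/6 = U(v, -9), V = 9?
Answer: 1087/12 ≈ 90.583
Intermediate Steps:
o(A) = -12 (o(A) = 6*(-2) = -12)
-1087/o(d(V, -5)) = -1087/(-12) = -1087*(-1/12) = 1087/12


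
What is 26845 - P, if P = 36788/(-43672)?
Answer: 293102907/10918 ≈ 26846.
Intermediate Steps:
P = -9197/10918 (P = 36788*(-1/43672) = -9197/10918 ≈ -0.84237)
26845 - P = 26845 - 1*(-9197/10918) = 26845 + 9197/10918 = 293102907/10918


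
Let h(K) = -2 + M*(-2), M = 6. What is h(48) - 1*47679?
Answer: -47693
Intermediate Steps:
h(K) = -14 (h(K) = -2 + 6*(-2) = -2 - 12 = -14)
h(48) - 1*47679 = -14 - 1*47679 = -14 - 47679 = -47693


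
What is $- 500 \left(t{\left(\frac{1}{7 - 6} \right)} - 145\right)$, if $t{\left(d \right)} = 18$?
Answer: $63500$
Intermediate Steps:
$- 500 \left(t{\left(\frac{1}{7 - 6} \right)} - 145\right) = - 500 \left(18 - 145\right) = \left(-500\right) \left(-127\right) = 63500$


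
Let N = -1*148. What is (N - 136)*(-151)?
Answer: 42884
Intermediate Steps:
N = -148
(N - 136)*(-151) = (-148 - 136)*(-151) = -284*(-151) = 42884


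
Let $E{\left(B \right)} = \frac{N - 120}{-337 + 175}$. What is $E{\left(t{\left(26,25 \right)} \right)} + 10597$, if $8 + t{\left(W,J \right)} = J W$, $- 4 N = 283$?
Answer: $\frac{6867619}{648} \approx 10598.0$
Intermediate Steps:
$N = - \frac{283}{4}$ ($N = \left(- \frac{1}{4}\right) 283 = - \frac{283}{4} \approx -70.75$)
$t{\left(W,J \right)} = -8 + J W$
$E{\left(B \right)} = \frac{763}{648}$ ($E{\left(B \right)} = \frac{- \frac{283}{4} - 120}{-337 + 175} = - \frac{763}{4 \left(-162\right)} = \left(- \frac{763}{4}\right) \left(- \frac{1}{162}\right) = \frac{763}{648}$)
$E{\left(t{\left(26,25 \right)} \right)} + 10597 = \frac{763}{648} + 10597 = \frac{6867619}{648}$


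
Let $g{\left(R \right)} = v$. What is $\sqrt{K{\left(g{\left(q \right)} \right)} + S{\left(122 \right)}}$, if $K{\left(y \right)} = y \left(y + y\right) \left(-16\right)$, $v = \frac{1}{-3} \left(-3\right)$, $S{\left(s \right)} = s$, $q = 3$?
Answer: $3 \sqrt{10} \approx 9.4868$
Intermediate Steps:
$v = 1$ ($v = \left(- \frac{1}{3}\right) \left(-3\right) = 1$)
$g{\left(R \right)} = 1$
$K{\left(y \right)} = - 32 y^{2}$ ($K{\left(y \right)} = y 2 y \left(-16\right) = 2 y^{2} \left(-16\right) = - 32 y^{2}$)
$\sqrt{K{\left(g{\left(q \right)} \right)} + S{\left(122 \right)}} = \sqrt{- 32 \cdot 1^{2} + 122} = \sqrt{\left(-32\right) 1 + 122} = \sqrt{-32 + 122} = \sqrt{90} = 3 \sqrt{10}$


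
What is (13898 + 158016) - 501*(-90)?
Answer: 217004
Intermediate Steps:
(13898 + 158016) - 501*(-90) = 171914 + 45090 = 217004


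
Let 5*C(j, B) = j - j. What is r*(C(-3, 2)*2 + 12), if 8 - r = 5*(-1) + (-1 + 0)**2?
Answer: 144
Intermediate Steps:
C(j, B) = 0 (C(j, B) = (j - j)/5 = (1/5)*0 = 0)
r = 12 (r = 8 - (5*(-1) + (-1 + 0)**2) = 8 - (-5 + (-1)**2) = 8 - (-5 + 1) = 8 - 1*(-4) = 8 + 4 = 12)
r*(C(-3, 2)*2 + 12) = 12*(0*2 + 12) = 12*(0 + 12) = 12*12 = 144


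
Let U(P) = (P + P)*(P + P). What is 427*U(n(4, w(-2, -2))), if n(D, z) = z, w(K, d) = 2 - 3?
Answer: 1708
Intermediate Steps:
w(K, d) = -1
U(P) = 4*P² (U(P) = (2*P)*(2*P) = 4*P²)
427*U(n(4, w(-2, -2))) = 427*(4*(-1)²) = 427*(4*1) = 427*4 = 1708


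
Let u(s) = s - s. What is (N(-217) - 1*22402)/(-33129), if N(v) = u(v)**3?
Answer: 22402/33129 ≈ 0.67620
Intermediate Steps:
u(s) = 0
N(v) = 0 (N(v) = 0**3 = 0)
(N(-217) - 1*22402)/(-33129) = (0 - 1*22402)/(-33129) = (0 - 22402)*(-1/33129) = -22402*(-1/33129) = 22402/33129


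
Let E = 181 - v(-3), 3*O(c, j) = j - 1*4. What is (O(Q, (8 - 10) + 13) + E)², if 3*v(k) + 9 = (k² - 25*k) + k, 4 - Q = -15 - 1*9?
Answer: 228484/9 ≈ 25387.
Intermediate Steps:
Q = 28 (Q = 4 - (-15 - 1*9) = 4 - (-15 - 9) = 4 - 1*(-24) = 4 + 24 = 28)
v(k) = -3 - 8*k + k²/3 (v(k) = -3 + ((k² - 25*k) + k)/3 = -3 + (k² - 24*k)/3 = -3 + (-8*k + k²/3) = -3 - 8*k + k²/3)
O(c, j) = -4/3 + j/3 (O(c, j) = (j - 1*4)/3 = (j - 4)/3 = (-4 + j)/3 = -4/3 + j/3)
E = 157 (E = 181 - (-3 - 8*(-3) + (⅓)*(-3)²) = 181 - (-3 + 24 + (⅓)*9) = 181 - (-3 + 24 + 3) = 181 - 1*24 = 181 - 24 = 157)
(O(Q, (8 - 10) + 13) + E)² = ((-4/3 + ((8 - 10) + 13)/3) + 157)² = ((-4/3 + (-2 + 13)/3) + 157)² = ((-4/3 + (⅓)*11) + 157)² = ((-4/3 + 11/3) + 157)² = (7/3 + 157)² = (478/3)² = 228484/9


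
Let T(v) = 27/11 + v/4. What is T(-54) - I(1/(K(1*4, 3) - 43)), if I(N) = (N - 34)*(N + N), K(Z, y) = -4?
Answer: -607143/48598 ≈ -12.493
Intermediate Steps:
T(v) = 27/11 + v/4 (T(v) = 27*(1/11) + v*(¼) = 27/11 + v/4)
I(N) = 2*N*(-34 + N) (I(N) = (-34 + N)*(2*N) = 2*N*(-34 + N))
T(-54) - I(1/(K(1*4, 3) - 43)) = (27/11 + (¼)*(-54)) - 2*(-34 + 1/(-4 - 43))/(-4 - 43) = (27/11 - 27/2) - 2*(-34 + 1/(-47))/(-47) = -243/22 - 2*(-1)*(-34 - 1/47)/47 = -243/22 - 2*(-1)*(-1599)/(47*47) = -243/22 - 1*3198/2209 = -243/22 - 3198/2209 = -607143/48598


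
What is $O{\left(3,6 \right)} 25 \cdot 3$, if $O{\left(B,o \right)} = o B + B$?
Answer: $1575$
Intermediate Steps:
$O{\left(B,o \right)} = B + B o$ ($O{\left(B,o \right)} = B o + B = B + B o$)
$O{\left(3,6 \right)} 25 \cdot 3 = 3 \left(1 + 6\right) 25 \cdot 3 = 3 \cdot 7 \cdot 25 \cdot 3 = 21 \cdot 25 \cdot 3 = 525 \cdot 3 = 1575$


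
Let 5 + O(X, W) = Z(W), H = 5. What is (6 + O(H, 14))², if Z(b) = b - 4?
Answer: 121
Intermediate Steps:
Z(b) = -4 + b
O(X, W) = -9 + W (O(X, W) = -5 + (-4 + W) = -9 + W)
(6 + O(H, 14))² = (6 + (-9 + 14))² = (6 + 5)² = 11² = 121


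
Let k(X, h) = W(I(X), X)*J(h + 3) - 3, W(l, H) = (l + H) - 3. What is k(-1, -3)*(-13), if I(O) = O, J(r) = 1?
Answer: 104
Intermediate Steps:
W(l, H) = -3 + H + l (W(l, H) = (H + l) - 3 = -3 + H + l)
k(X, h) = -6 + 2*X (k(X, h) = (-3 + X + X)*1 - 3 = (-3 + 2*X)*1 - 3 = (-3 + 2*X) - 3 = -6 + 2*X)
k(-1, -3)*(-13) = (-6 + 2*(-1))*(-13) = (-6 - 2)*(-13) = -8*(-13) = 104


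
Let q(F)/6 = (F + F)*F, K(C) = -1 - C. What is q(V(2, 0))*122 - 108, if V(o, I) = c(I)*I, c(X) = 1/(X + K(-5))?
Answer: -108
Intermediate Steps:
c(X) = 1/(4 + X) (c(X) = 1/(X + (-1 - 1*(-5))) = 1/(X + (-1 + 5)) = 1/(X + 4) = 1/(4 + X))
V(o, I) = I/(4 + I)
q(F) = 12*F² (q(F) = 6*((F + F)*F) = 6*((2*F)*F) = 6*(2*F²) = 12*F²)
q(V(2, 0))*122 - 108 = (12*(0/(4 + 0))²)*122 - 108 = (12*(0/4)²)*122 - 108 = (12*(0*(¼))²)*122 - 108 = (12*0²)*122 - 108 = (12*0)*122 - 108 = 0*122 - 108 = 0 - 108 = -108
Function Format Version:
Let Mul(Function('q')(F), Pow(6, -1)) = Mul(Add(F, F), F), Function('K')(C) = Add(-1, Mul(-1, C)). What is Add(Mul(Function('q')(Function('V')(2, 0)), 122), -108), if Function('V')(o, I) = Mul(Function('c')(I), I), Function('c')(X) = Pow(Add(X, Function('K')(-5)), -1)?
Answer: -108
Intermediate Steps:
Function('c')(X) = Pow(Add(4, X), -1) (Function('c')(X) = Pow(Add(X, Add(-1, Mul(-1, -5))), -1) = Pow(Add(X, Add(-1, 5)), -1) = Pow(Add(X, 4), -1) = Pow(Add(4, X), -1))
Function('V')(o, I) = Mul(I, Pow(Add(4, I), -1)) (Function('V')(o, I) = Mul(Pow(Add(4, I), -1), I) = Mul(I, Pow(Add(4, I), -1)))
Function('q')(F) = Mul(12, Pow(F, 2)) (Function('q')(F) = Mul(6, Mul(Add(F, F), F)) = Mul(6, Mul(Mul(2, F), F)) = Mul(6, Mul(2, Pow(F, 2))) = Mul(12, Pow(F, 2)))
Add(Mul(Function('q')(Function('V')(2, 0)), 122), -108) = Add(Mul(Mul(12, Pow(Mul(0, Pow(Add(4, 0), -1)), 2)), 122), -108) = Add(Mul(Mul(12, Pow(Mul(0, Pow(4, -1)), 2)), 122), -108) = Add(Mul(Mul(12, Pow(Mul(0, Rational(1, 4)), 2)), 122), -108) = Add(Mul(Mul(12, Pow(0, 2)), 122), -108) = Add(Mul(Mul(12, 0), 122), -108) = Add(Mul(0, 122), -108) = Add(0, -108) = -108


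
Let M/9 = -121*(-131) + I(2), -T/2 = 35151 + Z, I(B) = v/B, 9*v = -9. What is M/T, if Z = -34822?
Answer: -285309/1316 ≈ -216.80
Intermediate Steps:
v = -1 (v = (⅑)*(-9) = -1)
I(B) = -1/B
T = -658 (T = -2*(35151 - 34822) = -2*329 = -658)
M = 285309/2 (M = 9*(-121*(-131) - 1/2) = 9*(15851 - 1*½) = 9*(15851 - ½) = 9*(31701/2) = 285309/2 ≈ 1.4265e+5)
M/T = (285309/2)/(-658) = (285309/2)*(-1/658) = -285309/1316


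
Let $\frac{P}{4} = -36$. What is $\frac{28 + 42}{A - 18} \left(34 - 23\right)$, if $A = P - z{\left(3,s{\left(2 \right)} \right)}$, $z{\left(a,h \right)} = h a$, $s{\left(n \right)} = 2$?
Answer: $- \frac{55}{12} \approx -4.5833$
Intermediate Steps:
$P = -144$ ($P = 4 \left(-36\right) = -144$)
$z{\left(a,h \right)} = a h$
$A = -150$ ($A = -144 - 3 \cdot 2 = -144 - 6 = -150$)
$\frac{28 + 42}{A - 18} \left(34 - 23\right) = \frac{28 + 42}{-150 - 18} \left(34 - 23\right) = \frac{70}{-168} \cdot 11 = 70 \left(- \frac{1}{168}\right) 11 = \left(- \frac{5}{12}\right) 11 = - \frac{55}{12}$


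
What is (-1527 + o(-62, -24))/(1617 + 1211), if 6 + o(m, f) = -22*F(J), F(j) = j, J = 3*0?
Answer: -219/404 ≈ -0.54208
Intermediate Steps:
J = 0
o(m, f) = -6 (o(m, f) = -6 - 22*0 = -6 + 0 = -6)
(-1527 + o(-62, -24))/(1617 + 1211) = (-1527 - 6)/(1617 + 1211) = -1533/2828 = -1533*1/2828 = -219/404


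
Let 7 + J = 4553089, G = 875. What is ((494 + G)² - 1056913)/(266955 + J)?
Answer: 272416/1606679 ≈ 0.16955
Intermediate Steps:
J = 4553082 (J = -7 + 4553089 = 4553082)
((494 + G)² - 1056913)/(266955 + J) = ((494 + 875)² - 1056913)/(266955 + 4553082) = (1369² - 1056913)/4820037 = (1874161 - 1056913)*(1/4820037) = 817248*(1/4820037) = 272416/1606679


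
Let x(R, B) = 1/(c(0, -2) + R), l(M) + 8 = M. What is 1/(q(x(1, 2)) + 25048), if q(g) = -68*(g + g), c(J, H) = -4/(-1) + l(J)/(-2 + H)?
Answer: 7/175200 ≈ 3.9954e-5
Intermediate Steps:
l(M) = -8 + M
c(J, H) = 4 + (-8 + J)/(-2 + H) (c(J, H) = -4/(-1) + (-8 + J)/(-2 + H) = -4*(-1) + (-8 + J)/(-2 + H) = 4 + (-8 + J)/(-2 + H))
x(R, B) = 1/(6 + R) (x(R, B) = 1/((-16 + 0 + 4*(-2))/(-2 - 2) + R) = 1/((-16 + 0 - 8)/(-4) + R) = 1/(-1/4*(-24) + R) = 1/(6 + R))
q(g) = -136*g
1/(q(x(1, 2)) + 25048) = 1/(-136/(6 + 1) + 25048) = 1/(-136/7 + 25048) = 1/(175200/7) = 7/175200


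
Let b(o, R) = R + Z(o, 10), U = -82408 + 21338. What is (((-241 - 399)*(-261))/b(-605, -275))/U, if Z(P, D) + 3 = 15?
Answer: 16704/1606141 ≈ 0.010400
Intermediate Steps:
U = -61070
Z(P, D) = 12 (Z(P, D) = -3 + 15 = 12)
b(o, R) = 12 + R (b(o, R) = R + 12 = 12 + R)
(((-241 - 399)*(-261))/b(-605, -275))/U = (((-241 - 399)*(-261))/(12 - 275))/(-61070) = (-640*(-261)/(-263))*(-1/61070) = (167040*(-1/263))*(-1/61070) = -167040/263*(-1/61070) = 16704/1606141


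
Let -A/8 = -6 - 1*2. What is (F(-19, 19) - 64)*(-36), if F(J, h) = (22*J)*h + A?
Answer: 285912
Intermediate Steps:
A = 64 (A = -8*(-6 - 1*2) = -8*(-6 - 2) = -8*(-8) = 64)
F(J, h) = 64 + 22*J*h (F(J, h) = (22*J)*h + 64 = 22*J*h + 64 = 64 + 22*J*h)
(F(-19, 19) - 64)*(-36) = ((64 + 22*(-19)*19) - 64)*(-36) = ((64 - 7942) - 64)*(-36) = (-7878 - 64)*(-36) = -7942*(-36) = 285912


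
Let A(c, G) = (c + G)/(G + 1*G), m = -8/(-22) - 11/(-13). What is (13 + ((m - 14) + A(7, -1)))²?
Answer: 159201/20449 ≈ 7.7853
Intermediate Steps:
m = 173/143 (m = -8*(-1/22) - 11*(-1/13) = 4/11 + 11/13 = 173/143 ≈ 1.2098)
A(c, G) = (G + c)/(2*G) (A(c, G) = (G + c)/(G + G) = (G + c)/((2*G)) = (G + c)*(1/(2*G)) = (G + c)/(2*G))
(13 + ((m - 14) + A(7, -1)))² = (13 + ((173/143 - 14) + (½)*(-1 + 7)/(-1)))² = (13 + (-1829/143 + (½)*(-1)*6))² = (13 + (-1829/143 - 3))² = (13 - 2258/143)² = (-399/143)² = 159201/20449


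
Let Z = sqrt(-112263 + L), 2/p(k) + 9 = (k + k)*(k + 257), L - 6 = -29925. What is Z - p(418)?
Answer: -2/564291 + 3*I*sqrt(15798) ≈ -3.5443e-6 + 377.07*I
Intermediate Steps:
L = -29919 (L = 6 - 29925 = -29919)
p(k) = 2/(-9 + 2*k*(257 + k)) (p(k) = 2/(-9 + (k + k)*(k + 257)) = 2/(-9 + (2*k)*(257 + k)) = 2/(-9 + 2*k*(257 + k)))
Z = 3*I*sqrt(15798) (Z = sqrt(-112263 - 29919) = sqrt(-142182) = 3*I*sqrt(15798) ≈ 377.07*I)
Z - p(418) = 3*I*sqrt(15798) - 2/(-9 + 2*418**2 + 514*418) = 3*I*sqrt(15798) - 2/(-9 + 2*174724 + 214852) = 3*I*sqrt(15798) - 2/(-9 + 349448 + 214852) = 3*I*sqrt(15798) - 2/564291 = -2/564291 + 3*I*sqrt(15798)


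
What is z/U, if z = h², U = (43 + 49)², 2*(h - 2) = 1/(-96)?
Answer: 146689/312016896 ≈ 0.00047013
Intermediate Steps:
h = 383/192 (h = 2 + (½)/(-96) = 2 + (½)*(-1/96) = 2 - 1/192 = 383/192 ≈ 1.9948)
U = 8464 (U = 92² = 8464)
z = 146689/36864 (z = (383/192)² = 146689/36864 ≈ 3.9792)
z/U = (146689/36864)/8464 = (146689/36864)*(1/8464) = 146689/312016896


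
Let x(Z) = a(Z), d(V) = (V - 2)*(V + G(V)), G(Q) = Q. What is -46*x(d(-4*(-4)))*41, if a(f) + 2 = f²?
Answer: -378523972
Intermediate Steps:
d(V) = 2*V*(-2 + V) (d(V) = (V - 2)*(V + V) = (-2 + V)*(2*V) = 2*V*(-2 + V))
a(f) = -2 + f²
x(Z) = -2 + Z²
-46*x(d(-4*(-4)))*41 = -46*(-2 + (2*(-4*(-4))*(-2 - 4*(-4)))²)*41 = -46*(-2 + (2*16*(-2 + 16))²)*41 = -46*(-2 + (2*16*14)²)*41 = -46*(-2 + 448²)*41 = -46*(-2 + 200704)*41 = -46*200702*41 = -9232292*41 = -378523972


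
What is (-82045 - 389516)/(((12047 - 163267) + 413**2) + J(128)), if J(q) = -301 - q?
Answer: -471561/18920 ≈ -24.924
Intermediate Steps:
(-82045 - 389516)/(((12047 - 163267) + 413**2) + J(128)) = (-82045 - 389516)/(((12047 - 163267) + 413**2) + (-301 - 1*128)) = -471561/((-151220 + 170569) + (-301 - 128)) = -471561/(19349 - 429) = -471561/18920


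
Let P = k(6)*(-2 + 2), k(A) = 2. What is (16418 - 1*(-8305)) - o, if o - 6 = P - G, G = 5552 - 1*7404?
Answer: 22865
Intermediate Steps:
G = -1852 (G = 5552 - 7404 = -1852)
P = 0 (P = 2*(-2 + 2) = 2*0 = 0)
o = 1858 (o = 6 + (0 - 1*(-1852)) = 6 + (0 + 1852) = 6 + 1852 = 1858)
(16418 - 1*(-8305)) - o = (16418 - 1*(-8305)) - 1*1858 = (16418 + 8305) - 1858 = 24723 - 1858 = 22865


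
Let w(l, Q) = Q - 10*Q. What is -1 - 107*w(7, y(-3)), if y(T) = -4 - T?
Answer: -964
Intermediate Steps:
w(l, Q) = -9*Q
-1 - 107*w(7, y(-3)) = -1 - (-963)*(-4 - 1*(-3)) = -1 - (-963)*(-4 + 3) = -1 - (-963)*(-1) = -1 - 107*9 = -1 - 963 = -964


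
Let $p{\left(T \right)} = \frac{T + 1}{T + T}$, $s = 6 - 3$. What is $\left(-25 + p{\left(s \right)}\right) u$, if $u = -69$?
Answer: $1679$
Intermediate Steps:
$s = 3$ ($s = 6 - 3 = 3$)
$p{\left(T \right)} = \frac{1 + T}{2 T}$
$\left(-25 + p{\left(s \right)}\right) u = \left(-25 + \frac{1 + 3}{2 \cdot 3}\right) \left(-69\right) = \left(-25 + \frac{1}{2} \cdot \frac{1}{3} \cdot 4\right) \left(-69\right) = \left(-25 + \frac{2}{3}\right) \left(-69\right) = \left(- \frac{73}{3}\right) \left(-69\right) = 1679$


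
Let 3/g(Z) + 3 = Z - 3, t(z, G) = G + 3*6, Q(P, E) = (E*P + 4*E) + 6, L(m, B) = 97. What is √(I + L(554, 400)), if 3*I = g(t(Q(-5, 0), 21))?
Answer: √105666/33 ≈ 9.8504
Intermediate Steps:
Q(P, E) = 6 + 4*E + E*P (Q(P, E) = (4*E + E*P) + 6 = 6 + 4*E + E*P)
t(z, G) = 18 + G (t(z, G) = G + 18 = 18 + G)
g(Z) = 3/(-6 + Z) (g(Z) = 3/(-3 + (Z - 3)) = 3/(-3 + (-3 + Z)) = 3/(-6 + Z))
I = 1/33 (I = (3/(-6 + (18 + 21)))/3 = (3/(-6 + 39))/3 = (3/33)/3 = (3*(1/33))/3 = (⅓)*(1/11) = 1/33 ≈ 0.030303)
√(I + L(554, 400)) = √(1/33 + 97) = √(3202/33) = √105666/33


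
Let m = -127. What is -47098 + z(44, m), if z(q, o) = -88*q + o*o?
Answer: -34841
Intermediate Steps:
z(q, o) = o**2 - 88*q (z(q, o) = -88*q + o**2 = o**2 - 88*q)
-47098 + z(44, m) = -47098 + ((-127)**2 - 88*44) = -47098 + (16129 - 3872) = -47098 + 12257 = -34841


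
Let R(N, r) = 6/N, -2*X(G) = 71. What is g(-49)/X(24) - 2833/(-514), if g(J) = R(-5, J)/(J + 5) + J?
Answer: 13831783/2007170 ≈ 6.8912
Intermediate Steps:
X(G) = -71/2 (X(G) = -½*71 = -71/2)
g(J) = J - 6/(5*(5 + J)) (g(J) = (6/(-5))/(J + 5) + J = (6*(-⅕))/(5 + J) + J = -6/(5*(5 + J)) + J = J - 6/(5*(5 + J)))
g(-49)/X(24) - 2833/(-514) = ((-6/5 + (-49)² + 5*(-49))/(5 - 49))/(-71/2) - 2833/(-514) = ((-6/5 + 2401 - 245)/(-44))*(-2/71) - 2833*(-1/514) = -1/44*10774/5*(-2/71) + 2833/514 = -5387/110*(-2/71) + 2833/514 = 5387/3905 + 2833/514 = 13831783/2007170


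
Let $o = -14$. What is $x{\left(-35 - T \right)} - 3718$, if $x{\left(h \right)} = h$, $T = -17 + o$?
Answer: $-3722$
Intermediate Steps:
$T = -31$ ($T = -17 - 14 = -31$)
$x{\left(-35 - T \right)} - 3718 = \left(-35 - -31\right) - 3718 = \left(-35 + 31\right) - 3718 = -4 - 3718 = -3722$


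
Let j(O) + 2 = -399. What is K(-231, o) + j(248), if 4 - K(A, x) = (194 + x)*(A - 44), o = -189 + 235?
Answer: 65603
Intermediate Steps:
j(O) = -401 (j(O) = -2 - 399 = -401)
o = 46
K(A, x) = 4 - (-44 + A)*(194 + x) (K(A, x) = 4 - (194 + x)*(A - 44) = 4 - (194 + x)*(-44 + A) = 4 - (-44 + A)*(194 + x))
K(-231, o) + j(248) = (8540 - 194*(-231) + 44*46 - 1*(-231)*46) - 401 = (8540 + 44814 + 2024 + 10626) - 401 = 66004 - 401 = 65603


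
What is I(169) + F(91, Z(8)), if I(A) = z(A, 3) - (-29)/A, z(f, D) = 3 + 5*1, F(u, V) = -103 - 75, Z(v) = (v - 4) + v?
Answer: -28701/169 ≈ -169.83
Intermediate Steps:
Z(v) = -4 + 2*v (Z(v) = (-4 + v) + v = -4 + 2*v)
F(u, V) = -178
z(f, D) = 8 (z(f, D) = 3 + 5 = 8)
I(A) = 8 + 29/A (I(A) = 8 - (-29)/A = 8 + 29/A)
I(169) + F(91, Z(8)) = (8 + 29/169) - 178 = 1381/169 - 178 = -28701/169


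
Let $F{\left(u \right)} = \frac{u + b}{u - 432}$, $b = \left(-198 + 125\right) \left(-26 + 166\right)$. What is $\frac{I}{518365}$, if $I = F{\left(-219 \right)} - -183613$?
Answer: $\frac{119542502}{337455615} \approx 0.35425$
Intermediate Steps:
$b = -10220$ ($b = \left(-73\right) 140 = -10220$)
$F{\left(u \right)} = \frac{-10220 + u}{-432 + u}$ ($F{\left(u \right)} = \frac{u - 10220}{u - 432} = \frac{-10220 + u}{u - 432} = \frac{-10220 + u}{-432 + u}$)
$I = \frac{119542502}{651}$ ($I = \frac{-10220 - 219}{-432 - 219} - -183613 = \frac{1}{-651} \left(-10439\right) + 183613 = \left(- \frac{1}{651}\right) \left(-10439\right) + 183613 = \frac{10439}{651} + 183613 = \frac{119542502}{651} \approx 1.8363 \cdot 10^{5}$)
$\frac{I}{518365} = \frac{119542502}{651 \cdot 518365} = \frac{119542502}{651} \cdot \frac{1}{518365} = \frac{119542502}{337455615}$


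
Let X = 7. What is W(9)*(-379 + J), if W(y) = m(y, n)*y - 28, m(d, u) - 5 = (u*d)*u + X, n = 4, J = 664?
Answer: 392160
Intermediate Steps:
m(d, u) = 12 + d*u² (m(d, u) = 5 + ((u*d)*u + 7) = 5 + ((d*u)*u + 7) = 5 + (d*u² + 7) = 5 + (7 + d*u²) = 12 + d*u²)
W(y) = -28 + y*(12 + 16*y) (W(y) = (12 + y*4²)*y - 28 = (12 + y*16)*y - 28 = (12 + 16*y)*y - 28 = y*(12 + 16*y) - 28 = -28 + y*(12 + 16*y))
W(9)*(-379 + J) = (-28 + 4*9*(3 + 4*9))*(-379 + 664) = (-28 + 4*9*(3 + 36))*285 = (-28 + 4*9*39)*285 = (-28 + 1404)*285 = 1376*285 = 392160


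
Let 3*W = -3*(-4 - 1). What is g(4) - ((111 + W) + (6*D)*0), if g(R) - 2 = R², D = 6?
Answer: -98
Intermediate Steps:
W = 5 (W = (-3*(-4 - 1))/3 = (-3*(-5))/3 = (⅓)*15 = 5)
g(R) = 2 + R²
g(4) - ((111 + W) + (6*D)*0) = (2 + 4²) - ((111 + 5) + (6*6)*0) = (2 + 16) - (116 + 36*0) = 18 - (116 + 0) = 18 - 1*116 = 18 - 116 = -98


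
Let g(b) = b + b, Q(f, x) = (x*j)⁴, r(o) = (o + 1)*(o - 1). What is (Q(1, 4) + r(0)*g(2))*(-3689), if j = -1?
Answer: -929628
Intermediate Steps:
r(o) = (1 + o)*(-1 + o)
Q(f, x) = x⁴ (Q(f, x) = (x*(-1))⁴ = (-x)⁴ = x⁴)
g(b) = 2*b
(Q(1, 4) + r(0)*g(2))*(-3689) = (4⁴ + (-1 + 0²)*(2*2))*(-3689) = (256 + (-1 + 0)*4)*(-3689) = (256 - 1*4)*(-3689) = (256 - 4)*(-3689) = 252*(-3689) = -929628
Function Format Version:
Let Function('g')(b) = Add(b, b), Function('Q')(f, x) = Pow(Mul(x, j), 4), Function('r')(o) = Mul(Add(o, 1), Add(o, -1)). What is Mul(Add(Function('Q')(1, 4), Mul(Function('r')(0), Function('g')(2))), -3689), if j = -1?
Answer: -929628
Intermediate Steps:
Function('r')(o) = Mul(Add(1, o), Add(-1, o))
Function('Q')(f, x) = Pow(x, 4) (Function('Q')(f, x) = Pow(Mul(x, -1), 4) = Pow(Mul(-1, x), 4) = Pow(x, 4))
Function('g')(b) = Mul(2, b)
Mul(Add(Function('Q')(1, 4), Mul(Function('r')(0), Function('g')(2))), -3689) = Mul(Add(Pow(4, 4), Mul(Add(-1, Pow(0, 2)), Mul(2, 2))), -3689) = Mul(Add(256, Mul(Add(-1, 0), 4)), -3689) = Mul(Add(256, Mul(-1, 4)), -3689) = Mul(Add(256, -4), -3689) = Mul(252, -3689) = -929628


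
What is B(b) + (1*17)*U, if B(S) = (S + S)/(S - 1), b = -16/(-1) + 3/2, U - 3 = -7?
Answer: -2174/33 ≈ -65.879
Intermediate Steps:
U = -4 (U = 3 - 7 = -4)
b = 35/2 (b = -16*(-1) + 3*(½) = 16 + 3/2 = 35/2 ≈ 17.500)
B(S) = 2*S/(-1 + S) (B(S) = (2*S)/(-1 + S) = 2*S/(-1 + S))
B(b) + (1*17)*U = 2*(35/2)/(-1 + 35/2) + (1*17)*(-4) = 2*(35/2)/(33/2) + 17*(-4) = 2*(35/2)*(2/33) - 68 = 70/33 - 68 = -2174/33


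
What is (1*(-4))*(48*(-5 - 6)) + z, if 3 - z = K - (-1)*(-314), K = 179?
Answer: 2250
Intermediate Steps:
z = 138 (z = 3 - (179 - (-1)*(-314)) = 3 - (179 - 1*314) = 3 - (179 - 314) = 3 - 1*(-135) = 3 + 135 = 138)
(1*(-4))*(48*(-5 - 6)) + z = (1*(-4))*(48*(-5 - 6)) + 138 = -192*(-11) + 138 = -4*(-528) + 138 = 2112 + 138 = 2250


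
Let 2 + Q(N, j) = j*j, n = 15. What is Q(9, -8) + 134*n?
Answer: 2072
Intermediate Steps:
Q(N, j) = -2 + j² (Q(N, j) = -2 + j*j = -2 + j²)
Q(9, -8) + 134*n = (-2 + (-8)²) + 134*15 = (-2 + 64) + 2010 = 62 + 2010 = 2072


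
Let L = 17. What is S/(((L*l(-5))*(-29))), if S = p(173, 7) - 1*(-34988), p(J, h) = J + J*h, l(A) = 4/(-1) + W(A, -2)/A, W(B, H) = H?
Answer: 30310/1479 ≈ 20.494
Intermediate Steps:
l(A) = -4 - 2/A (l(A) = 4/(-1) - 2/A = 4*(-1) - 2/A = -4 - 2/A)
S = 36372 (S = 173*(1 + 7) - 1*(-34988) = 173*8 + 34988 = 1384 + 34988 = 36372)
S/(((L*l(-5))*(-29))) = 36372/(((17*(-4 - 2/(-5)))*(-29))) = 36372/(((17*(-4 - 2*(-⅕)))*(-29))) = 36372/(((17*(-4 + ⅖))*(-29))) = 36372/(((17*(-18/5))*(-29))) = 36372/((-306/5*(-29))) = 36372/(8874/5) = 36372*(5/8874) = 30310/1479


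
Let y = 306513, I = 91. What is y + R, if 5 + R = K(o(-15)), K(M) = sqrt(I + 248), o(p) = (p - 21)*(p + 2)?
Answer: 306508 + sqrt(339) ≈ 3.0653e+5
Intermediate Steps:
o(p) = (-21 + p)*(2 + p)
K(M) = sqrt(339) (K(M) = sqrt(91 + 248) = sqrt(339))
R = -5 + sqrt(339) ≈ 13.412
y + R = 306513 + (-5 + sqrt(339)) = 306508 + sqrt(339)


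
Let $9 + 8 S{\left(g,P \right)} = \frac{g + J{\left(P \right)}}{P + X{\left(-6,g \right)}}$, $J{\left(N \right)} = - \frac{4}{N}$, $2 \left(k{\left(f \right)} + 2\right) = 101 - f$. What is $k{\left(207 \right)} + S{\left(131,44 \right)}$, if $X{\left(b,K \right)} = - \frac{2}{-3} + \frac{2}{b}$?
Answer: $- \frac{652567}{11704} \approx -55.756$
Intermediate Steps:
$k{\left(f \right)} = \frac{97}{2} - \frac{f}{2}$ ($k{\left(f \right)} = -2 + \frac{101 - f}{2} = -2 - \left(- \frac{101}{2} + \frac{f}{2}\right) = \frac{97}{2} - \frac{f}{2}$)
$X{\left(b,K \right)} = \frac{2}{3} + \frac{2}{b}$ ($X{\left(b,K \right)} = \left(-2\right) \left(- \frac{1}{3}\right) + \frac{2}{b} = \frac{2}{3} + \frac{2}{b}$)
$S{\left(g,P \right)} = - \frac{9}{8} + \frac{g - \frac{4}{P}}{8 \left(\frac{1}{3} + P\right)}$ ($S{\left(g,P \right)} = - \frac{9}{8} + \frac{\left(g - \frac{4}{P}\right) \frac{1}{P + \left(\frac{2}{3} + \frac{2}{-6}\right)}}{8} = - \frac{9}{8} + \frac{\left(g - \frac{4}{P}\right) \frac{1}{P + \left(\frac{2}{3} + 2 \left(- \frac{1}{6}\right)\right)}}{8} = - \frac{9}{8} + \frac{\left(g - \frac{4}{P}\right) \frac{1}{P + \left(\frac{2}{3} - \frac{1}{3}\right)}}{8} = - \frac{9}{8} + \frac{\left(g - \frac{4}{P}\right) \frac{1}{P + \frac{1}{3}}}{8} = - \frac{9}{8} + \frac{\left(g - \frac{4}{P}\right) \frac{1}{\frac{1}{3} + P}}{8} = - \frac{9}{8} + \frac{\frac{1}{\frac{1}{3} + P} \left(g - \frac{4}{P}\right)}{8} = - \frac{9}{8} + \frac{g - \frac{4}{P}}{8 \left(\frac{1}{3} + P\right)}$)
$k{\left(207 \right)} + S{\left(131,44 \right)} = \left(\frac{97}{2} - \frac{207}{2}\right) + \frac{3 \left(-4 - 44 \left(3 - 131 + 9 \cdot 44\right)\right)}{8 \cdot 44 \left(1 + 3 \cdot 44\right)} = \left(\frac{97}{2} - \frac{207}{2}\right) + \frac{3}{8} \cdot \frac{1}{44} \frac{1}{1 + 132} \left(-4 - 44 \left(3 - 131 + 396\right)\right) = -55 + \frac{3}{8} \cdot \frac{1}{44} \cdot \frac{1}{133} \left(-4 - 44 \cdot 268\right) = -55 + \frac{3}{8} \cdot \frac{1}{44} \cdot \frac{1}{133} \left(-4 - 11792\right) = -55 + \frac{3}{8} \cdot \frac{1}{44} \cdot \frac{1}{133} \left(-11796\right) = -55 - \frac{8847}{11704} = - \frac{652567}{11704}$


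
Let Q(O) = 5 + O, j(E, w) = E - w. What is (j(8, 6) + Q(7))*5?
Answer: 70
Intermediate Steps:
(j(8, 6) + Q(7))*5 = ((8 - 1*6) + (5 + 7))*5 = ((8 - 6) + 12)*5 = (2 + 12)*5 = 14*5 = 70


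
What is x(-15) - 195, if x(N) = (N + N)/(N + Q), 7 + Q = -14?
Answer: -1165/6 ≈ -194.17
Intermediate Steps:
Q = -21 (Q = -7 - 14 = -21)
x(N) = 2*N/(-21 + N) (x(N) = (N + N)/(N - 21) = (2*N)/(-21 + N) = 2*N/(-21 + N))
x(-15) - 195 = 2*(-15)/(-21 - 15) - 195 = 2*(-15)/(-36) - 195 = 2*(-15)*(-1/36) - 195 = ⅚ - 195 = -1165/6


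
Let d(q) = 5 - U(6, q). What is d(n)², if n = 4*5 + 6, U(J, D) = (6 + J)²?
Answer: 19321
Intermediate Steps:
n = 26 (n = 20 + 6 = 26)
d(q) = -139 (d(q) = 5 - (6 + 6)² = 5 - 1*12² = 5 - 1*144 = 5 - 144 = -139)
d(n)² = (-139)² = 19321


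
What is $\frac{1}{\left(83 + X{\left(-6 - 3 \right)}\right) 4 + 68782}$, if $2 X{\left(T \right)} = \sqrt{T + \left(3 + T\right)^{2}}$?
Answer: $\frac{11519}{796124148} - \frac{\sqrt{3}}{796124148} \approx 1.4467 \cdot 10^{-5}$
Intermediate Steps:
$X{\left(T \right)} = \frac{\sqrt{T + \left(3 + T\right)^{2}}}{2}$
$\frac{1}{\left(83 + X{\left(-6 - 3 \right)}\right) 4 + 68782} = \frac{1}{\left(83 + \frac{\sqrt{\left(-6 - 3\right) + \left(3 - 9\right)^{2}}}{2}\right) 4 + 68782} = \frac{1}{\left(83 + \frac{\sqrt{-9 + \left(3 - 9\right)^{2}}}{2}\right) 4 + 68782} = \frac{1}{\left(83 + \frac{\sqrt{-9 + \left(-6\right)^{2}}}{2}\right) 4 + 68782} = \frac{1}{\left(83 + \frac{\sqrt{-9 + 36}}{2}\right) 4 + 68782} = \frac{1}{\left(83 + \frac{\sqrt{27}}{2}\right) 4 + 68782} = \frac{1}{\left(83 + \frac{3 \sqrt{3}}{2}\right) 4 + 68782} = \frac{1}{\left(332 + 6 \sqrt{3}\right) + 68782} = \frac{1}{69114 + 6 \sqrt{3}}$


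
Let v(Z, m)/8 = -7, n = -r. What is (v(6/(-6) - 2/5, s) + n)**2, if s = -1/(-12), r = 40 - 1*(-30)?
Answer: 15876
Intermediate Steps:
r = 70 (r = 40 + 30 = 70)
s = 1/12 (s = -1*(-1/12) = 1/12 ≈ 0.083333)
n = -70 (n = -1*70 = -70)
v(Z, m) = -56 (v(Z, m) = 8*(-7) = -56)
(v(6/(-6) - 2/5, s) + n)**2 = (-56 - 70)**2 = (-126)**2 = 15876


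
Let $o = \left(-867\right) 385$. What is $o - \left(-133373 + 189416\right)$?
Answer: $-389838$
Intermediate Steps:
$o = -333795$
$o - \left(-133373 + 189416\right) = -333795 - \left(-133373 + 189416\right) = -333795 - 56043 = -389838$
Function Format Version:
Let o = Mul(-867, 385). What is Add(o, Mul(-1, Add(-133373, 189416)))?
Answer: -389838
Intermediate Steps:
o = -333795
Add(o, Mul(-1, Add(-133373, 189416))) = Add(-333795, Mul(-1, Add(-133373, 189416))) = Add(-333795, Mul(-1, 56043)) = Add(-333795, -56043) = -389838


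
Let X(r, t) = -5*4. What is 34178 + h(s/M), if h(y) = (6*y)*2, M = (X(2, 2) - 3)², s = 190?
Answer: 18082442/529 ≈ 34182.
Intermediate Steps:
X(r, t) = -20
M = 529 (M = (-20 - 3)² = (-23)² = 529)
h(y) = 12*y
34178 + h(s/M) = 34178 + 12*(190/529) = 34178 + 2280/529 = 18082442/529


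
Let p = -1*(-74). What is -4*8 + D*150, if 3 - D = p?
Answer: -10682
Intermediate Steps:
p = 74
D = -71 (D = 3 - 1*74 = 3 - 74 = -71)
-4*8 + D*150 = -4*8 - 71*150 = -32 - 10650 = -10682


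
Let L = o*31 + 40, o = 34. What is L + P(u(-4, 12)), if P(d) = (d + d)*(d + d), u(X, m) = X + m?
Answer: 1350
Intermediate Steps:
L = 1094 (L = 34*31 + 40 = 1054 + 40 = 1094)
P(d) = 4*d**2 (P(d) = (2*d)*(2*d) = 4*d**2)
L + P(u(-4, 12)) = 1094 + 4*(-4 + 12)**2 = 1094 + 4*8**2 = 1094 + 4*64 = 1094 + 256 = 1350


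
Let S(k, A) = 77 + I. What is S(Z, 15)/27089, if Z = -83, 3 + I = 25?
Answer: 99/27089 ≈ 0.0036546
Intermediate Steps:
I = 22 (I = -3 + 25 = 22)
S(k, A) = 99 (S(k, A) = 77 + 22 = 99)
S(Z, 15)/27089 = 99/27089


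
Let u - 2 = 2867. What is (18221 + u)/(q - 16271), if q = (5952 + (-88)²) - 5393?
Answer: -3515/1328 ≈ -2.6468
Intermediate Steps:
u = 2869 (u = 2 + 2867 = 2869)
q = 8303 (q = (5952 + 7744) - 5393 = 13696 - 5393 = 8303)
(18221 + u)/(q - 16271) = (18221 + 2869)/(8303 - 16271) = 21090/(-7968) = 21090*(-1/7968) = -3515/1328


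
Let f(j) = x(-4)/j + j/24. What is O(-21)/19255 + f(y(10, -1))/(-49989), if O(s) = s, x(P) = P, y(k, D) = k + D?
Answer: -75487093/69302750040 ≈ -0.0010892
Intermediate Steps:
y(k, D) = D + k
f(j) = -4/j + j/24
O(-21)/19255 + f(y(10, -1))/(-49989) = -21/19255 + (-4/(-1 + 10) + (-1 + 10)/24)/(-49989) = -21*1/19255 + (-4/9 + (1/24)*9)*(-1/49989) = -21/19255 + (-4*⅑ + 3/8)*(-1/49989) = -21/19255 + (-4/9 + 3/8)*(-1/49989) = -21/19255 - 5/72*(-1/49989) = -21/19255 + 5/3599208 = -75487093/69302750040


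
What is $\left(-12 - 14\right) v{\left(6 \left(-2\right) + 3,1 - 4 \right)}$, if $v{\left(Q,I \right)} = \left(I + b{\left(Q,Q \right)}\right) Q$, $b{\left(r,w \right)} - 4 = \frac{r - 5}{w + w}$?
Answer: $416$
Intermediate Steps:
$b{\left(r,w \right)} = 4 + \frac{-5 + r}{2 w}$ ($b{\left(r,w \right)} = 4 + \frac{r - 5}{w + w} = 4 + \frac{-5 + r}{2 w}$)
$v{\left(Q,I \right)} = Q \left(I + \frac{-5 + 9 Q}{2 Q}\right)$ ($v{\left(Q,I \right)} = \left(I + \frac{-5 + Q + 8 Q}{2 Q}\right) Q = \left(I + \frac{-5 + 9 Q}{2 Q}\right) Q = Q \left(I + \frac{-5 + 9 Q}{2 Q}\right)$)
$\left(-12 - 14\right) v{\left(6 \left(-2\right) + 3,1 - 4 \right)} = \left(-12 - 14\right) \left(- \frac{5}{2} + \frac{9 \left(6 \left(-2\right) + 3\right)}{2} + \left(1 - 4\right) \left(6 \left(-2\right) + 3\right)\right) = - 26 \left(- \frac{5}{2} + \frac{9 \left(-12 + 3\right)}{2} + \left(1 - 4\right) \left(-12 + 3\right)\right) = - 26 \left(- \frac{5}{2} + \frac{9}{2} \left(-9\right) - -27\right) = - 26 \left(- \frac{5}{2} - \frac{81}{2} + 27\right) = \left(-26\right) \left(-16\right) = 416$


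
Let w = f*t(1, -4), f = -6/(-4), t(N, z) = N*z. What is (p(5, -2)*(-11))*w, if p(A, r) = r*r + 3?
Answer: 462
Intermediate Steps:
f = 3/2 (f = -6*(-¼) = 3/2 ≈ 1.5000)
p(A, r) = 3 + r² (p(A, r) = r² + 3 = 3 + r²)
w = -6 (w = 3*(1*(-4))/2 = (3/2)*(-4) = -6)
(p(5, -2)*(-11))*w = ((3 + (-2)²)*(-11))*(-6) = ((3 + 4)*(-11))*(-6) = (7*(-11))*(-6) = -77*(-6) = 462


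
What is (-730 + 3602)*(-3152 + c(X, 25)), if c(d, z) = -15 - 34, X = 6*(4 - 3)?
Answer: -9193272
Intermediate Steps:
X = 6 (X = 6*1 = 6)
c(d, z) = -49
(-730 + 3602)*(-3152 + c(X, 25)) = (-730 + 3602)*(-3152 - 49) = 2872*(-3201) = -9193272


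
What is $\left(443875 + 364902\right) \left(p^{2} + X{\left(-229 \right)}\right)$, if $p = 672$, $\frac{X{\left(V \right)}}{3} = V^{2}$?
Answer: $492469976739$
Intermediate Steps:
$X{\left(V \right)} = 3 V^{2}$
$\left(443875 + 364902\right) \left(p^{2} + X{\left(-229 \right)}\right) = \left(443875 + 364902\right) \left(672^{2} + 3 \left(-229\right)^{2}\right) = 808777 \left(451584 + 3 \cdot 52441\right) = 808777 \left(451584 + 157323\right) = 808777 \cdot 608907 = 492469976739$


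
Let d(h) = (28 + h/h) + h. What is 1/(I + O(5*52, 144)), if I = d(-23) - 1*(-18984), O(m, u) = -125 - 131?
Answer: 1/18734 ≈ 5.3379e-5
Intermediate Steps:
d(h) = 29 + h (d(h) = (28 + 1) + h = 29 + h)
O(m, u) = -256
I = 18990 (I = (29 - 23) - 1*(-18984) = 6 + 18984 = 18990)
1/(I + O(5*52, 144)) = 1/(18990 - 256) = 1/18734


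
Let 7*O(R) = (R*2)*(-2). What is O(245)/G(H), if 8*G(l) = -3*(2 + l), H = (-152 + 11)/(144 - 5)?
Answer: 155680/411 ≈ 378.78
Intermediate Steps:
H = -141/139 ≈ -1.0144
G(l) = -3/4 - 3*l/8 (G(l) = (-3*(2 + l))/8 = (-6 - 3*l)/8 = -3/4 - 3*l/8)
O(R) = -4*R/7 (O(R) = ((R*2)*(-2))/7 = ((2*R)*(-2))/7 = (-4*R)/7 = -4*R/7)
O(245)/G(H) = (-4/7*245)/(-3/4 - 3/8*(-141/139)) = -140/(-3/4 + 423/1112) = -140/(-411/1112) = -140*(-1112/411) = 155680/411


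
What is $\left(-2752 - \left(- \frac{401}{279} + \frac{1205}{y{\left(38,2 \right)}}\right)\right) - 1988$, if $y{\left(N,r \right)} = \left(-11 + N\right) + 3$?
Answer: $- \frac{2666531}{558} \approx -4778.7$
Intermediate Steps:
$y{\left(N,r \right)} = -8 + N$
$\left(-2752 - \left(- \frac{401}{279} + \frac{1205}{y{\left(38,2 \right)}}\right)\right) - 1988 = \left(-2752 - \left(- \frac{401}{279} + \frac{1205}{-8 + 38}\right)\right) - 1988 = \left(-2752 - \left(- \frac{401}{279} + \frac{1205}{30}\right)\right) - 1988 = \left(-2752 + \left(\left(-1205\right) \frac{1}{30} + \frac{401}{279}\right)\right) - 1988 = \left(-2752 + \left(- \frac{241}{6} + \frac{401}{279}\right)\right) - 1988 = \left(-2752 - \frac{21611}{558}\right) - 1988 = - \frac{1557227}{558} - 1988 = - \frac{2666531}{558}$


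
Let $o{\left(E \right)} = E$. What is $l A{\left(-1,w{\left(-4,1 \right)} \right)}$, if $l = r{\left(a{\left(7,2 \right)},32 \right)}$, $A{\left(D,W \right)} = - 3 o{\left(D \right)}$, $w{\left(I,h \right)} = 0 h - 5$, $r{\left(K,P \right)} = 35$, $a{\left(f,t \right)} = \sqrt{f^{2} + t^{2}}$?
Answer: $105$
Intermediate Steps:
$w{\left(I,h \right)} = -5$ ($w{\left(I,h \right)} = 0 - 5 = -5$)
$A{\left(D,W \right)} = - 3 D$
$l = 35$
$l A{\left(-1,w{\left(-4,1 \right)} \right)} = 35 \left(\left(-3\right) \left(-1\right)\right) = 35 \cdot 3 = 105$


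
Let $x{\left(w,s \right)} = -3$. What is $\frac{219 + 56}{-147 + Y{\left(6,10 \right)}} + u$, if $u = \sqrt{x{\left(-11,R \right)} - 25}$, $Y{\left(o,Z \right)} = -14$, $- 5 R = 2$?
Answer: $- \frac{275}{161} + 2 i \sqrt{7} \approx -1.7081 + 5.2915 i$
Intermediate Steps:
$R = - \frac{2}{5}$ ($R = \left(- \frac{1}{5}\right) 2 = - \frac{2}{5} \approx -0.4$)
$u = 2 i \sqrt{7}$ ($u = \sqrt{-3 - 25} = \sqrt{-28} = 2 i \sqrt{7} \approx 5.2915 i$)
$\frac{219 + 56}{-147 + Y{\left(6,10 \right)}} + u = \frac{219 + 56}{-147 - 14} + 2 i \sqrt{7} = \frac{275}{-161} + 2 i \sqrt{7} = 275 \left(- \frac{1}{161}\right) + 2 i \sqrt{7} = - \frac{275}{161} + 2 i \sqrt{7}$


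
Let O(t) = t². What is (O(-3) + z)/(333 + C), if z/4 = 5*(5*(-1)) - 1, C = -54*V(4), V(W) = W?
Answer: -95/117 ≈ -0.81197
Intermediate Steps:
C = -216 (C = -54*4 = -216)
z = -104 (z = 4*(5*(5*(-1)) - 1) = 4*(5*(-5) - 1) = 4*(-25 - 1) = 4*(-26) = -104)
(O(-3) + z)/(333 + C) = ((-3)² - 104)/(333 - 216) = (9 - 104)/117 = -95*1/117 = -95/117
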